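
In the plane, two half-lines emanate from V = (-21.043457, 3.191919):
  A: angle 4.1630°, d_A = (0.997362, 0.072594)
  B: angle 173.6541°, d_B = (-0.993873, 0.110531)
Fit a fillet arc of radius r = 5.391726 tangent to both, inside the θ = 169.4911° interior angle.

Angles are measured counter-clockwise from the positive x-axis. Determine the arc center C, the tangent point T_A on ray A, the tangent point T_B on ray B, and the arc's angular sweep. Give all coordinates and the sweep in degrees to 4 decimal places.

bisector direction at 88.9085° = (0.019048,0.999819)
center distance |VC| = r/sin(θ/2) = 5.391726/sin(84.7455°) = 5.414479
C = V + |VC|·bis = (-20.9403,8.6054)
T_A = V + ((C−V)·d_A)·d_A = V + 0.4959·d_A = (-20.5489,3.2279)
T_B = V + ((C−V)·d_B)·d_B = V + 0.4959·d_B = (-21.5363,3.2467)
sweep = 180° − θ = 10.5089°

center=(-20.9403,8.6054) T_A=(-20.5489,3.2279) T_B=(-21.5363,3.2467) sweep=10.5089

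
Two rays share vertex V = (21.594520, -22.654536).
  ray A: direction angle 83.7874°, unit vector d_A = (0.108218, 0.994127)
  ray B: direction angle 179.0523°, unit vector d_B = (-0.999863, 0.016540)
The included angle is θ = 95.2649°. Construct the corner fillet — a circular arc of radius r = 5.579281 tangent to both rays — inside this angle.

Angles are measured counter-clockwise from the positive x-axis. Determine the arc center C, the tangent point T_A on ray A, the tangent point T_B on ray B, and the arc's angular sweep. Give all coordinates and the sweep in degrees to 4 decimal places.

bisector direction at 131.4198° = (-0.661572,0.749882)
center distance |VC| = r/sin(θ/2) = 5.579281/sin(47.6324°) = 7.551436
C = V + |VC|·bis = (16.5987,-16.9919)
T_A = V + ((C−V)·d_A)·d_A = V + 5.0888·d_A = (22.1452,-17.5956)
T_B = V + ((C−V)·d_B)·d_B = V + 5.0888·d_B = (16.5064,-22.5704)
sweep = 180° − θ = 84.7351°

center=(16.5987,-16.9919) T_A=(22.1452,-17.5956) T_B=(16.5064,-22.5704) sweep=84.7351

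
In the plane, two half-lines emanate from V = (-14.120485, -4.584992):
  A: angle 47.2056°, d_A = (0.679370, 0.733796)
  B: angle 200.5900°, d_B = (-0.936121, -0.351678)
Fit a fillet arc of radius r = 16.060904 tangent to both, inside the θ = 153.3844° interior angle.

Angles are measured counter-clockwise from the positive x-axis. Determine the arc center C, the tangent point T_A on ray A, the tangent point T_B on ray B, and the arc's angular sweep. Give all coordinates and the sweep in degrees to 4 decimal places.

bisector direction at 123.8978° = (-0.557713,0.830034)
center distance |VC| = r/sin(θ/2) = 16.060904/sin(76.6922°) = 16.504079
C = V + |VC|·bis = (-23.3250,9.1139)
T_A = V + ((C−V)·d_A)·d_A = V + 3.7989·d_A = (-11.5396,-1.7973)
T_B = V + ((C−V)·d_B)·d_B = V + 3.7989·d_B = (-17.6768,-5.9210)
sweep = 180° − θ = 26.6156°

center=(-23.3250,9.1139) T_A=(-11.5396,-1.7973) T_B=(-17.6768,-5.9210) sweep=26.6156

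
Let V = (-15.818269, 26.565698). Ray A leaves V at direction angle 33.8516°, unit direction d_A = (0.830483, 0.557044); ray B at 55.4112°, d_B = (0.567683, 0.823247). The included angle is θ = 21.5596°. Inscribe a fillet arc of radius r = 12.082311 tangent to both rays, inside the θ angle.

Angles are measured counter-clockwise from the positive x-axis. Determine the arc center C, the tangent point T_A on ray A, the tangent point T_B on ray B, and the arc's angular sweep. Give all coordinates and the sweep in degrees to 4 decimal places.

center=(30.1532,71.9494) T_A=(36.8836,61.9153) T_B=(20.2064,78.8083) sweep=158.4404

bisector direction at 44.6314° = (0.711641,0.702543)
center distance |VC| = r/sin(θ/2) = 12.082311/sin(10.7798°) = 64.599201
C = V + |VC|·bis = (30.1532,71.9494)
T_A = V + ((C−V)·d_A)·d_A = V + 63.4592·d_A = (36.8836,61.9153)
T_B = V + ((C−V)·d_B)·d_B = V + 63.4592·d_B = (20.2064,78.8083)
sweep = 180° − θ = 158.4404°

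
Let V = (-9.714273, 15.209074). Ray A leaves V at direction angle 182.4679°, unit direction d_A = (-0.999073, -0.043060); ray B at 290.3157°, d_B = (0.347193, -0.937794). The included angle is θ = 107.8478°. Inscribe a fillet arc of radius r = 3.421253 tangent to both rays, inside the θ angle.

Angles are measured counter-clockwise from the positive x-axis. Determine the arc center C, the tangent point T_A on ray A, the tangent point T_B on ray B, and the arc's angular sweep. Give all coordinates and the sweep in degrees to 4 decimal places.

center=(-12.0573,11.6837) T_A=(-12.2046,15.1017) T_B=(-8.8488,12.8715) sweep=72.1522

bisector direction at 236.3918° = (-0.553511,-0.832842)
center distance |VC| = r/sin(θ/2) = 3.421253/sin(53.9239°) = 4.232990
C = V + |VC|·bis = (-12.0573,11.6837)
T_A = V + ((C−V)·d_A)·d_A = V + 2.4926·d_A = (-12.2046,15.1017)
T_B = V + ((C−V)·d_B)·d_B = V + 2.4926·d_B = (-8.8488,12.8715)
sweep = 180° − θ = 72.1522°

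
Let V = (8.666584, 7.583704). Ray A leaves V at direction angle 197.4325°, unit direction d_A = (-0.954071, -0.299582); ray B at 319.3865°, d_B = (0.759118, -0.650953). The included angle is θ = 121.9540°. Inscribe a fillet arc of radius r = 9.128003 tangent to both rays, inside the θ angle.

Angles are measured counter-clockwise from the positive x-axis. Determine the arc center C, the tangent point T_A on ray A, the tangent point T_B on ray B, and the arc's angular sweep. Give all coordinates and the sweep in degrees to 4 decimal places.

center=(6.5693,-2.6423) T_A=(3.8347,6.0665) T_B=(12.5112,4.2869) sweep=58.0460

bisector direction at 258.4095° = (-0.200915,-0.979609)
center distance |VC| = r/sin(θ/2) = 9.128003/sin(60.9770°) = 10.438863
C = V + |VC|·bis = (6.5693,-2.6423)
T_A = V + ((C−V)·d_A)·d_A = V + 5.0645·d_A = (3.8347,6.0665)
T_B = V + ((C−V)·d_B)·d_B = V + 5.0645·d_B = (12.5112,4.2869)
sweep = 180° − θ = 58.0460°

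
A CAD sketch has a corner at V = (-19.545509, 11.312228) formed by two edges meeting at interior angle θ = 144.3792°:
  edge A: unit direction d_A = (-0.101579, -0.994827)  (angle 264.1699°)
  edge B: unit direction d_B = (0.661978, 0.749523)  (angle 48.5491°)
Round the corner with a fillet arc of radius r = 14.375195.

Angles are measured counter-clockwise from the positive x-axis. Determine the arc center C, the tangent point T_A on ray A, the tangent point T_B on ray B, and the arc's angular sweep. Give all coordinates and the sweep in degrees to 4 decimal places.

center=(-5.7138,5.2577) T_A=(-20.0146,6.7179) T_B=(-16.4883,14.7737) sweep=35.6208

bisector direction at 336.3595° = (0.916080,-0.400997)
center distance |VC| = r/sin(θ/2) = 14.375195/sin(72.1896°) = 15.098823
C = V + |VC|·bis = (-5.7138,5.2577)
T_A = V + ((C−V)·d_A)·d_A = V + 4.6182·d_A = (-20.0146,6.7179)
T_B = V + ((C−V)·d_B)·d_B = V + 4.6182·d_B = (-16.4883,14.7737)
sweep = 180° − θ = 35.6208°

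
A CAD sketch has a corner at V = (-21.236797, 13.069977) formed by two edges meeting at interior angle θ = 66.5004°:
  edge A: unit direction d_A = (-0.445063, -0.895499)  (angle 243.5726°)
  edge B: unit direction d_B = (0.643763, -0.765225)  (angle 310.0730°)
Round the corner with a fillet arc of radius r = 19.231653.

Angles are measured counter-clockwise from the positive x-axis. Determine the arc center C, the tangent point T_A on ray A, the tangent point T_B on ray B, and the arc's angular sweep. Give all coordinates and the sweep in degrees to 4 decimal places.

center=(-17.0699,-21.7569) T_A=(-34.2918,-13.1976) T_B=(-2.3533,-9.3763) sweep=113.4996

bisector direction at 276.8228° = (0.118799,-0.992918)
center distance |VC| = r/sin(θ/2) = 19.231653/sin(33.2502°) = 35.075302
C = V + |VC|·bis = (-17.0699,-21.7569)
T_A = V + ((C−V)·d_A)·d_A = V + 29.3329·d_A = (-34.2918,-13.1976)
T_B = V + ((C−V)·d_B)·d_B = V + 29.3329·d_B = (-2.3533,-9.3763)
sweep = 180° − θ = 113.4996°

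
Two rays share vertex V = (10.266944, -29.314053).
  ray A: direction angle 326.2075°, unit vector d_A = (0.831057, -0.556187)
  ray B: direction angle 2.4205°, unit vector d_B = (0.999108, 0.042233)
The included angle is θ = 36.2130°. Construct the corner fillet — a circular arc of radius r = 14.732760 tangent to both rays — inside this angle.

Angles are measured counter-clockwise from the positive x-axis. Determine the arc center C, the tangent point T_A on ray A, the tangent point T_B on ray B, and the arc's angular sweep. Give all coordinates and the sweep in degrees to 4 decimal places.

center=(55.9066,-42.1307) T_A=(47.7124,-54.3745) T_B=(55.2844,-27.4111) sweep=143.7870

bisector direction at 344.3140° = (0.962758,-0.270365)
center distance |VC| = r/sin(θ/2) = 14.732760/sin(18.1065°) = 47.405103
C = V + |VC|·bis = (55.9066,-42.1307)
T_A = V + ((C−V)·d_A)·d_A = V + 45.0576·d_A = (47.7124,-54.3745)
T_B = V + ((C−V)·d_B)·d_B = V + 45.0576·d_B = (55.2844,-27.4111)
sweep = 180° − θ = 143.7870°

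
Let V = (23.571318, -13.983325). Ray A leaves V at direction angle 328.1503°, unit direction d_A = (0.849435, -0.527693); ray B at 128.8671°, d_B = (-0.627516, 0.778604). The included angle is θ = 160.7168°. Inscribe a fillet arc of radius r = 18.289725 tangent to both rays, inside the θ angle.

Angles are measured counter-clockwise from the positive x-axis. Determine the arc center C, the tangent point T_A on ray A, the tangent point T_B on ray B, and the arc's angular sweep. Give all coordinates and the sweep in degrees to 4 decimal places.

center=(35.8620,-0.0870) T_A=(26.2106,-15.6229) T_B=(21.6215,-11.5641) sweep=19.2832

bisector direction at 48.5087° = (0.662506,0.749056)
center distance |VC| = r/sin(θ/2) = 18.289725/sin(80.3584°) = 18.551774
C = V + |VC|·bis = (35.8620,-0.0870)
T_A = V + ((C−V)·d_A)·d_A = V + 3.1071·d_A = (26.2106,-15.6229)
T_B = V + ((C−V)·d_B)·d_B = V + 3.1071·d_B = (21.6215,-11.5641)
sweep = 180° − θ = 19.2832°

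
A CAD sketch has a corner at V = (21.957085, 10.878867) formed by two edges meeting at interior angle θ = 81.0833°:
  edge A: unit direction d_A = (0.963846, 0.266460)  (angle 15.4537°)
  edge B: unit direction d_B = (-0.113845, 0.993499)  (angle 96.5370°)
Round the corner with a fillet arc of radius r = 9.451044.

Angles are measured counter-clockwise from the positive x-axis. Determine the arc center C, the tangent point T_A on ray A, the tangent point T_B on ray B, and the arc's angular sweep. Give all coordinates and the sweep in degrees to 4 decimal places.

center=(30.0888,22.9325) T_A=(32.6071,13.8231) T_B=(20.6992,21.8565) sweep=98.9167

bisector direction at 55.9953° = (0.559260,0.828992)
center distance |VC| = r/sin(θ/2) = 9.451044/sin(40.5416°) = 14.540053
C = V + |VC|·bis = (30.0888,22.9325)
T_A = V + ((C−V)·d_A)·d_A = V + 11.0495·d_A = (32.6071,13.8231)
T_B = V + ((C−V)·d_B)·d_B = V + 11.0495·d_B = (20.6992,21.8565)
sweep = 180° − θ = 98.9167°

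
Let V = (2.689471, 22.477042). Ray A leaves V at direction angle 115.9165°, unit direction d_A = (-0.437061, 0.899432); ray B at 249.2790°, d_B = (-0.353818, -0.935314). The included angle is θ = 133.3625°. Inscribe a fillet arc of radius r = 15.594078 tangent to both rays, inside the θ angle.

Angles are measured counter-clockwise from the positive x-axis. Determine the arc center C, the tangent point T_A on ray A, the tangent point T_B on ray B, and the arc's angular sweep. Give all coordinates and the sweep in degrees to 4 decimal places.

center=(-14.2742,21.7074) T_A=(-0.2484,28.5230) T_B=(0.3111,16.1899) sweep=46.6375

bisector direction at 182.5977° = (-0.998972,-0.045324)
center distance |VC| = r/sin(θ/2) = 15.594078/sin(66.6813°) = 16.981151
C = V + |VC|·bis = (-14.2742,21.7074)
T_A = V + ((C−V)·d_A)·d_A = V + 6.7219·d_A = (-0.2484,28.5230)
T_B = V + ((C−V)·d_B)·d_B = V + 6.7219·d_B = (0.3111,16.1899)
sweep = 180° − θ = 46.6375°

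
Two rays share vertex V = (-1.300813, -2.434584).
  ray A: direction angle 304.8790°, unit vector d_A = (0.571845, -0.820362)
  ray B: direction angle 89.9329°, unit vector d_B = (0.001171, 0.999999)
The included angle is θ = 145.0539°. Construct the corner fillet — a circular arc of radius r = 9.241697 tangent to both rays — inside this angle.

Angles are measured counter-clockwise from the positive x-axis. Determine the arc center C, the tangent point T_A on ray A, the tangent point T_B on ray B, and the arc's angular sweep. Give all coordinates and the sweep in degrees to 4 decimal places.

center=(7.9443,0.4637) T_A=(0.3628,-4.8211) T_B=(-1.2974,0.4745) sweep=34.9461

bisector direction at 17.4060° = (0.954209,0.299140)
center distance |VC| = r/sin(θ/2) = 9.241697/sin(72.5269°) = 9.688753
C = V + |VC|·bis = (7.9443,0.4637)
T_A = V + ((C−V)·d_A)·d_A = V + 2.9091·d_A = (0.3628,-4.8211)
T_B = V + ((C−V)·d_B)·d_B = V + 2.9091·d_B = (-1.2974,0.4745)
sweep = 180° − θ = 34.9461°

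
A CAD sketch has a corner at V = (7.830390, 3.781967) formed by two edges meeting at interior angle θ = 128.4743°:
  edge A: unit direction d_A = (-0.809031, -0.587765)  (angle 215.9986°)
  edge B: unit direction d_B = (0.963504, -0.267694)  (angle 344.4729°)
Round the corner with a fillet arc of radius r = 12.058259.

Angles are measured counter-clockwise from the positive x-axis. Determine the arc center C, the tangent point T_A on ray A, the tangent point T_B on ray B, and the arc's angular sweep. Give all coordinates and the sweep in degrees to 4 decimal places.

bisector direction at 280.2357° = (0.177699,-0.984085)
center distance |VC| = r/sin(θ/2) = 12.058259/sin(64.2371°) = 13.389128
C = V + |VC|·bis = (10.2096,-9.3941)
T_A = V + ((C−V)·d_A)·d_A = V + 5.8195·d_A = (3.1222,0.3614)
T_B = V + ((C−V)·d_B)·d_B = V + 5.8195·d_B = (13.4375,2.2241)
sweep = 180° − θ = 51.5257°

center=(10.2096,-9.3941) T_A=(3.1222,0.3614) T_B=(13.4375,2.2241) sweep=51.5257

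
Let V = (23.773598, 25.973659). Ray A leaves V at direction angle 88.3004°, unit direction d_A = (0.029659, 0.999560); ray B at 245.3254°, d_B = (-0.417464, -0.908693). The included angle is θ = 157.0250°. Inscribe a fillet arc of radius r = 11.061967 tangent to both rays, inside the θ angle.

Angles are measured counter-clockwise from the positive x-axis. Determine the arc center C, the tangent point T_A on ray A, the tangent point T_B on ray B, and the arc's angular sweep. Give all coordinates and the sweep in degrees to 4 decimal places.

center=(12.7832,28.5488) T_A=(23.8403,28.2207) T_B=(22.8351,23.9309) sweep=22.9750

bisector direction at 166.8129° = (-0.973630,0.228132)
center distance |VC| = r/sin(θ/2) = 11.061967/sin(78.5125°) = 11.288088
C = V + |VC|·bis = (12.7832,28.5488)
T_A = V + ((C−V)·d_A)·d_A = V + 2.2481·d_A = (23.8403,28.2207)
T_B = V + ((C−V)·d_B)·d_B = V + 2.2481·d_B = (22.8351,23.9309)
sweep = 180° − θ = 22.9750°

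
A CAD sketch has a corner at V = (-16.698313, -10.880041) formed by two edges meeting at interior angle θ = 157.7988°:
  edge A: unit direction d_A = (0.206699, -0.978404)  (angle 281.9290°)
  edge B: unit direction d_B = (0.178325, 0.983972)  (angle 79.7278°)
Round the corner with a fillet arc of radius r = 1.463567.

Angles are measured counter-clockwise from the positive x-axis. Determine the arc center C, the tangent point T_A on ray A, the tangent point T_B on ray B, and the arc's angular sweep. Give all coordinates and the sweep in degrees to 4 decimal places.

center=(-15.2070,-10.8585) T_A=(-16.6390,-11.1610) T_B=(-16.6471,-10.5975) sweep=22.2012

bisector direction at 0.8284° = (0.999895,0.014458)
center distance |VC| = r/sin(θ/2) = 1.463567/sin(78.8994°) = 1.491471
C = V + |VC|·bis = (-15.2070,-10.8585)
T_A = V + ((C−V)·d_A)·d_A = V + 0.2872·d_A = (-16.6390,-11.1610)
T_B = V + ((C−V)·d_B)·d_B = V + 0.2872·d_B = (-16.6471,-10.5975)
sweep = 180° − θ = 22.2012°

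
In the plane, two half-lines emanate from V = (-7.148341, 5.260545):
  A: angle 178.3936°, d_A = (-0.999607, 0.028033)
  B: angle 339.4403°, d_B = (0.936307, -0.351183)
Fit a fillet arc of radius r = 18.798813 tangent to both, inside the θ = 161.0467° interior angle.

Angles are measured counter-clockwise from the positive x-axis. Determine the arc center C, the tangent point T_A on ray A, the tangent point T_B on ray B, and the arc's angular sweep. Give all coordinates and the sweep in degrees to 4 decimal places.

center=(-10.8121,-13.4429) T_A=(-10.2851,5.3485) T_B=(-4.2102,4.1585) sweep=18.9533

bisector direction at 258.9169° = (-0.192232,-0.981350)
center distance |VC| = r/sin(θ/2) = 18.798813/sin(80.5233°) = 19.058914
C = V + |VC|·bis = (-10.8121,-13.4429)
T_A = V + ((C−V)·d_A)·d_A = V + 3.1380·d_A = (-10.2851,5.3485)
T_B = V + ((C−V)·d_B)·d_B = V + 3.1380·d_B = (-4.2102,4.1585)
sweep = 180° − θ = 18.9533°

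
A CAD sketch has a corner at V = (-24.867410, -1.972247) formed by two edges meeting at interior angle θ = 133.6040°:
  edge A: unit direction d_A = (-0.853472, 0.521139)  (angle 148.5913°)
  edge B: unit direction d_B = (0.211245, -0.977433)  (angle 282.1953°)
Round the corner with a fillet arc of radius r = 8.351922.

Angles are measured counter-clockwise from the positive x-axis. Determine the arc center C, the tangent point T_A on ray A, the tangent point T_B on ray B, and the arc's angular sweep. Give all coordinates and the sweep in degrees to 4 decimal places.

bisector direction at 215.3933° = (-0.815196,-0.579186)
center distance |VC| = r/sin(θ/2) = 8.351922/sin(66.8020°) = 9.086580
C = V + |VC|·bis = (-32.2747,-7.2351)
T_A = V + ((C−V)·d_A)·d_A = V + 3.5793·d_A = (-27.9222,-0.1069)
T_B = V + ((C−V)·d_B)·d_B = V + 3.5793·d_B = (-24.1113,-5.4708)
sweep = 180° − θ = 46.3960°

center=(-32.2747,-7.2351) T_A=(-27.9222,-0.1069) T_B=(-24.1113,-5.4708) sweep=46.3960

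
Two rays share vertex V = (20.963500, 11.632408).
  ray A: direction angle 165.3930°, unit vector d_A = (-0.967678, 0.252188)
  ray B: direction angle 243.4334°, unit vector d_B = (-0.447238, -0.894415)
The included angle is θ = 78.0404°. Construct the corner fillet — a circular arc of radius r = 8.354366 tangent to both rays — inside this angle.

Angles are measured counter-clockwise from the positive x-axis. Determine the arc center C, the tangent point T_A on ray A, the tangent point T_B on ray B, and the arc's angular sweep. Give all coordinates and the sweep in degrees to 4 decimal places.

center=(8.8805,6.1480) T_A=(10.9874,14.2323) T_B=(16.3528,2.4116) sweep=101.9596

bisector direction at 204.4132° = (-0.910588,-0.413314)
center distance |VC| = r/sin(θ/2) = 8.354366/sin(39.0202°) = 13.269443
C = V + |VC|·bis = (8.8805,6.1480)
T_A = V + ((C−V)·d_A)·d_A = V + 10.3093·d_A = (10.9874,14.2323)
T_B = V + ((C−V)·d_B)·d_B = V + 10.3093·d_B = (16.3528,2.4116)
sweep = 180° − θ = 101.9596°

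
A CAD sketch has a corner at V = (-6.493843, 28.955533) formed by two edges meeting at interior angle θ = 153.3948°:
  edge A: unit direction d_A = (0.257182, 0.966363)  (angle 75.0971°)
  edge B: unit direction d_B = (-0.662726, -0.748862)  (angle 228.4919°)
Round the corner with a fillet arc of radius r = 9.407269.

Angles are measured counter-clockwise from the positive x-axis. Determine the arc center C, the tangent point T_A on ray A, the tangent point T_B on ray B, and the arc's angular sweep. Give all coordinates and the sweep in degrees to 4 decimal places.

bisector direction at 151.7945° = (-0.881258,0.472635)
center distance |VC| = r/sin(θ/2) = 9.407269/sin(76.6974°) = 9.666640
C = V + |VC|·bis = (-15.0126,33.5243)
T_A = V + ((C−V)·d_A)·d_A = V + 2.2242·d_A = (-5.9218,31.1050)
T_B = V + ((C−V)·d_B)·d_B = V + 2.2242·d_B = (-7.9679,27.2899)
sweep = 180° − θ = 26.6052°

center=(-15.0126,33.5243) T_A=(-5.9218,31.1050) T_B=(-7.9679,27.2899) sweep=26.6052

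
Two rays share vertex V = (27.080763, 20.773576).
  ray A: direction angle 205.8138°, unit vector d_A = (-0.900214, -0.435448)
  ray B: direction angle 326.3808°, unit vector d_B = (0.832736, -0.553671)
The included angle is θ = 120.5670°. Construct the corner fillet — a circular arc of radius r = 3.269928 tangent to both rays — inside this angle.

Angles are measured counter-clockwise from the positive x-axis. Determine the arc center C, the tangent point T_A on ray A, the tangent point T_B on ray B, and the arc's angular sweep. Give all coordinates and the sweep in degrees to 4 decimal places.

center=(26.8245,17.0172) T_A=(25.4006,19.9609) T_B=(28.6350,19.7402) sweep=59.4330

bisector direction at 266.0973° = (-0.068062,-0.997681)
center distance |VC| = r/sin(θ/2) = 3.269928/sin(60.2835°) = 3.765078
C = V + |VC|·bis = (26.8245,17.0172)
T_A = V + ((C−V)·d_A)·d_A = V + 1.8664·d_A = (25.4006,19.9609)
T_B = V + ((C−V)·d_B)·d_B = V + 1.8664·d_B = (28.6350,19.7402)
sweep = 180° − θ = 59.4330°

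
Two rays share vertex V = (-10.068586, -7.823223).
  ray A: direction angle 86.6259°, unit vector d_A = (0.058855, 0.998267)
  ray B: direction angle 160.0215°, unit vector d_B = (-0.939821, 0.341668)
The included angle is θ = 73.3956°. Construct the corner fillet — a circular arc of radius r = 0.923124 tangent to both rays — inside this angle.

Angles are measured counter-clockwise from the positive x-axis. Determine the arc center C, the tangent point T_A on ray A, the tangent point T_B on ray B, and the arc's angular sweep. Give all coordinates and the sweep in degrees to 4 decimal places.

center=(-10.9172,-6.5325) T_A=(-9.9957,-6.5868) T_B=(-11.2326,-7.4000) sweep=106.6044

bisector direction at 123.3237° = (-0.549368,0.835580)
center distance |VC| = r/sin(θ/2) = 0.923124/sin(36.6978°) = 1.544733
C = V + |VC|·bis = (-10.9172,-6.5325)
T_A = V + ((C−V)·d_A)·d_A = V + 1.2386·d_A = (-9.9957,-6.5868)
T_B = V + ((C−V)·d_B)·d_B = V + 1.2386·d_B = (-11.2326,-7.4000)
sweep = 180° − θ = 106.6044°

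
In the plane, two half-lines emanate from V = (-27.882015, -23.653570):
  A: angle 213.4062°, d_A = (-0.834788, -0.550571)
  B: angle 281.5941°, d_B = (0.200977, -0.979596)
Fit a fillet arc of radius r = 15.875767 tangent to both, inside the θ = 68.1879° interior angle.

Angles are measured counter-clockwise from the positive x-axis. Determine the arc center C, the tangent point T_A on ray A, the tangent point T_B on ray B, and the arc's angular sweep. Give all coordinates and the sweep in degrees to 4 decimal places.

center=(-38.7202,-49.8194) T_A=(-47.4609,-36.5665) T_B=(-23.1684,-46.6288) sweep=111.8121

bisector direction at 247.5002° = (-0.382681,-0.923881)
center distance |VC| = r/sin(θ/2) = 15.875767/sin(34.0939°) = 28.321689
C = V + |VC|·bis = (-38.7202,-49.8194)
T_A = V + ((C−V)·d_A)·d_A = V + 23.4537·d_A = (-47.4609,-36.5665)
T_B = V + ((C−V)·d_B)·d_B = V + 23.4537·d_B = (-23.1684,-46.6288)
sweep = 180° − θ = 111.8121°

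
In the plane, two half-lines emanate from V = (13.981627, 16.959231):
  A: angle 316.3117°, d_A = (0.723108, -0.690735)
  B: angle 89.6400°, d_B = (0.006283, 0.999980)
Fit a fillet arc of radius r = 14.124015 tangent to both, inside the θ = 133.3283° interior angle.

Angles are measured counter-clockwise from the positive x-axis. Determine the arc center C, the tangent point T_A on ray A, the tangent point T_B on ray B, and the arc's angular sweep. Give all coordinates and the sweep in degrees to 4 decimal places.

center=(28.1436,22.9636) T_A=(18.3877,12.7504) T_B=(14.0199,23.0524) sweep=46.6717

bisector direction at 22.9758° = (0.920669,0.390343)
center distance |VC| = r/sin(θ/2) = 14.124015/sin(66.6642°) = 15.382308
C = V + |VC|·bis = (28.1436,22.9636)
T_A = V + ((C−V)·d_A)·d_A = V + 6.0932·d_A = (18.3877,12.7504)
T_B = V + ((C−V)·d_B)·d_B = V + 6.0932·d_B = (14.0199,23.0524)
sweep = 180° − θ = 46.6717°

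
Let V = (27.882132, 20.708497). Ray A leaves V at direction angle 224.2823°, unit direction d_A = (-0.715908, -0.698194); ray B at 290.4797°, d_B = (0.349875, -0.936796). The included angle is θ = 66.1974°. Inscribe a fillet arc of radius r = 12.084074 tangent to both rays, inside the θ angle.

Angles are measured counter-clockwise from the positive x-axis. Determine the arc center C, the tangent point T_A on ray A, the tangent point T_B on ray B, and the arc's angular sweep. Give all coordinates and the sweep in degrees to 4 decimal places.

center=(23.0478,-0.8856) T_A=(14.6107,7.7655) T_B=(34.3681,3.3423) sweep=113.8026

bisector direction at 257.3810° = (-0.218467,-0.975844)
center distance |VC| = r/sin(θ/2) = 12.084074/sin(33.0987°) = 22.128642
C = V + |VC|·bis = (23.0478,-0.8856)
T_A = V + ((C−V)·d_A)·d_A = V + 18.5379·d_A = (14.6107,7.7655)
T_B = V + ((C−V)·d_B)·d_B = V + 18.5379·d_B = (34.3681,3.3423)
sweep = 180° − θ = 113.8026°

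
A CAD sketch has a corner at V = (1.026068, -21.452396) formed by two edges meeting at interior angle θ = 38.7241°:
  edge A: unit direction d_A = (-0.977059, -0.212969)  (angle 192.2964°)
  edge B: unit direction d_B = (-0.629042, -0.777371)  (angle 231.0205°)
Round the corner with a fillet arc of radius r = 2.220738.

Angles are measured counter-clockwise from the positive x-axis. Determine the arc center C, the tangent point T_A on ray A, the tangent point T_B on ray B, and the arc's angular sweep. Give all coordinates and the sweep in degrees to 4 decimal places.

bisector direction at 211.6585° = (-0.851192,-0.524855)
center distance |VC| = r/sin(θ/2) = 2.220738/sin(19.3620°) = 6.698325
C = V + |VC|·bis = (-4.6755,-24.9680)
T_A = V + ((C−V)·d_A)·d_A = V + 6.3195·d_A = (-5.1484,-22.7983)
T_B = V + ((C−V)·d_B)·d_B = V + 6.3195·d_B = (-2.9492,-26.3650)
sweep = 180° − θ = 141.2759°

center=(-4.6755,-24.9680) T_A=(-5.1484,-22.7983) T_B=(-2.9492,-26.3650) sweep=141.2759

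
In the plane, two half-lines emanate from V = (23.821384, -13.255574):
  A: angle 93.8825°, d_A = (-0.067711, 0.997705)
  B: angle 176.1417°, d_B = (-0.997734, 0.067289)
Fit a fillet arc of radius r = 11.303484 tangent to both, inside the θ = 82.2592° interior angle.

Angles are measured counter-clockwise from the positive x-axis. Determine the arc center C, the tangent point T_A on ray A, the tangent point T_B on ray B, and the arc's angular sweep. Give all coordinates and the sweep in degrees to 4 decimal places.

bisector direction at 135.0121° = (-0.707256,0.706957)
center distance |VC| = r/sin(θ/2) = 11.303484/sin(41.1296°) = 17.184699
C = V + |VC|·bis = (11.6674,-1.1067)
T_A = V + ((C−V)·d_A)·d_A = V + 12.9439·d_A = (22.9449,-0.3414)
T_B = V + ((C−V)·d_B)·d_B = V + 12.9439·d_B = (10.9068,-12.3846)
sweep = 180° − θ = 97.7408°

center=(11.6674,-1.1067) T_A=(22.9449,-0.3414) T_B=(10.9068,-12.3846) sweep=97.7408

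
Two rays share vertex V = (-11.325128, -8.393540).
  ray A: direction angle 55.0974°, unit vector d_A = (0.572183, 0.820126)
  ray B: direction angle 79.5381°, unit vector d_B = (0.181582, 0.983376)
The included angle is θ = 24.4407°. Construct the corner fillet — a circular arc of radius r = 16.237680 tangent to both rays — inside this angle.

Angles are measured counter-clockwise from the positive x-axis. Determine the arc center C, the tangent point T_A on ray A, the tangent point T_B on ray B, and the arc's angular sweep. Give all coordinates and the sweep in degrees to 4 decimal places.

bisector direction at 67.3177° = (0.385620,0.922658)
center distance |VC| = r/sin(θ/2) = 16.237680/sin(12.2203°) = 76.711539
C = V + |VC|·bis = (18.2564,62.3849)
T_A = V + ((C−V)·d_A)·d_A = V + 74.9733·d_A = (31.5733,53.0940)
T_B = V + ((C−V)·d_B)·d_B = V + 74.9733·d_B = (2.2887,65.3334)
sweep = 180° − θ = 155.5593°

center=(18.2564,62.3849) T_A=(31.5733,53.0940) T_B=(2.2887,65.3334) sweep=155.5593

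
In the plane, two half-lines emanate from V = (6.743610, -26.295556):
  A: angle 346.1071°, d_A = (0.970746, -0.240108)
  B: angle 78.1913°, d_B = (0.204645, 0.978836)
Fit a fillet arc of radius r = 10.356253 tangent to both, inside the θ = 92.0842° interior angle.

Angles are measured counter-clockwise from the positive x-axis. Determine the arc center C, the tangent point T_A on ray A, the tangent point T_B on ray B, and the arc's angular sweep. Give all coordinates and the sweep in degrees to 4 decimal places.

bisector direction at 32.1492° = (0.846665,0.532126)
center distance |VC| = r/sin(θ/2) = 10.356253/sin(46.0421°) = 14.386681
C = V + |VC|·bis = (18.9243,-18.6400)
T_A = V + ((C−V)·d_A)·d_A = V + 9.9862·d_A = (16.4377,-28.6933)
T_B = V + ((C−V)·d_B)·d_B = V + 9.9862·d_B = (8.7872,-16.5207)
sweep = 180° − θ = 87.9158°

center=(18.9243,-18.6400) T_A=(16.4377,-28.6933) T_B=(8.7872,-16.5207) sweep=87.9158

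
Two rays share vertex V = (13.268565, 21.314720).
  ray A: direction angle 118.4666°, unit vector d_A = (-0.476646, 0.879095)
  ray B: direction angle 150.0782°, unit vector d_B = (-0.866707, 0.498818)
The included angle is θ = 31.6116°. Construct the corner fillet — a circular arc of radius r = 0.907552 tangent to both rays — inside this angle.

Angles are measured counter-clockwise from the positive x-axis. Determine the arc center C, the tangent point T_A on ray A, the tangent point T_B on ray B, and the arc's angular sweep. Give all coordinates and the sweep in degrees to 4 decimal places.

center=(10.9426,23.7005) T_A=(11.7404,24.1331) T_B=(10.4899,22.9139) sweep=148.3884

bisector direction at 134.2724° = (-0.698070,0.716029)
center distance |VC| = r/sin(θ/2) = 0.907552/sin(15.8058°) = 3.331962
C = V + |VC|·bis = (10.9426,23.7005)
T_A = V + ((C−V)·d_A)·d_A = V + 3.2060·d_A = (11.7404,24.1331)
T_B = V + ((C−V)·d_B)·d_B = V + 3.2060·d_B = (10.4899,22.9139)
sweep = 180° − θ = 148.3884°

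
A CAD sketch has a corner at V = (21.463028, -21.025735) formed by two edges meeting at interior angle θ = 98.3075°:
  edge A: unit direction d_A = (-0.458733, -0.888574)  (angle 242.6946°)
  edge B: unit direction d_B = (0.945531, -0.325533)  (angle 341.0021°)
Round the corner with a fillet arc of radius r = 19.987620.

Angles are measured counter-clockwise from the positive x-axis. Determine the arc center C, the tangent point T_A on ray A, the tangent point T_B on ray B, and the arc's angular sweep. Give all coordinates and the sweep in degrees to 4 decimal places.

center=(31.2961,-45.5502) T_A=(13.5356,-36.3812) T_B=(37.8028,-26.6513) sweep=81.6925

bisector direction at 291.8483° = (0.372151,-0.928172)
center distance |VC| = r/sin(θ/2) = 19.987620/sin(49.1538°) = 26.422317
C = V + |VC|·bis = (31.2961,-45.5502)
T_A = V + ((C−V)·d_A)·d_A = V + 17.2810·d_A = (13.5356,-36.3812)
T_B = V + ((C−V)·d_B)·d_B = V + 17.2810·d_B = (37.8028,-26.6513)
sweep = 180° − θ = 81.6925°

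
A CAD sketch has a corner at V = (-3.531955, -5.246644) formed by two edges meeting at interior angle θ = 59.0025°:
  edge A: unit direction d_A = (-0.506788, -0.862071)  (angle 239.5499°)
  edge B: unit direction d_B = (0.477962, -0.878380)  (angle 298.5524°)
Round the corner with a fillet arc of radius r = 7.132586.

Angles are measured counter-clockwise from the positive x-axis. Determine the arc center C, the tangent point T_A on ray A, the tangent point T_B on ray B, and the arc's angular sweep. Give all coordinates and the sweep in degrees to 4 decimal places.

center=(-3.7718,-19.7288) T_A=(-9.9206,-16.1140) T_B=(2.4933,-16.3196) sweep=120.9975

bisector direction at 269.0512° = (-0.016560,-0.999863)
center distance |VC| = r/sin(θ/2) = 7.132586/sin(29.5012°) = 14.484098
C = V + |VC|·bis = (-3.7718,-19.7288)
T_A = V + ((C−V)·d_A)·d_A = V + 12.6062·d_A = (-9.9206,-16.1140)
T_B = V + ((C−V)·d_B)·d_B = V + 12.6062·d_B = (2.4933,-16.3196)
sweep = 180° − θ = 120.9975°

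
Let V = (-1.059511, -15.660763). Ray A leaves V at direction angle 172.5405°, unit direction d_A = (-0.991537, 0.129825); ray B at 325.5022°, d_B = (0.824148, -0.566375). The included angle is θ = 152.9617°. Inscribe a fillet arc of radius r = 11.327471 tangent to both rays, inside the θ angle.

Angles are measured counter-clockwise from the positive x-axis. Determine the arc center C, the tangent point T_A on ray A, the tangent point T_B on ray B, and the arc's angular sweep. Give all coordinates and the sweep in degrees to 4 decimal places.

bisector direction at 249.0214° = (-0.358020,-0.933714)
center distance |VC| = r/sin(θ/2) = 11.327471/sin(76.4809°) = 11.650279
C = V + |VC|·bis = (-5.2305,-26.5388)
T_A = V + ((C−V)·d_A)·d_A = V + 2.7235·d_A = (-3.7600,-15.3072)
T_B = V + ((C−V)·d_B)·d_B = V + 2.7235·d_B = (1.1850,-17.2033)
sweep = 180° − θ = 27.0383°

center=(-5.2305,-26.5388) T_A=(-3.7600,-15.3072) T_B=(1.1850,-17.2033) sweep=27.0383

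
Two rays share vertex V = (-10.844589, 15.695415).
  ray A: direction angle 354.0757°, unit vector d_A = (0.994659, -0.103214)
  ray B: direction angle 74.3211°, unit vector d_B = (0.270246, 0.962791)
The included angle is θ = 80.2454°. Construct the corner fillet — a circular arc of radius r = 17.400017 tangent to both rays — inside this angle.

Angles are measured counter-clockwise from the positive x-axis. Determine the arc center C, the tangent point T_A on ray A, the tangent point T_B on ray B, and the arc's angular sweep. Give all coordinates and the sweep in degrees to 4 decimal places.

center=(11.4876,30.8715) T_A=(9.6917,13.5644) T_B=(-5.2649,35.5738) sweep=99.7546

bisector direction at 34.1984° = (0.827096,0.562060)
center distance |VC| = r/sin(θ/2) = 17.400017/sin(40.1227°) = 27.000773
C = V + |VC|·bis = (11.4876,30.8715)
T_A = V + ((C−V)·d_A)·d_A = V + 20.6466·d_A = (9.6917,13.5644)
T_B = V + ((C−V)·d_B)·d_B = V + 20.6466·d_B = (-5.2649,35.5738)
sweep = 180° − θ = 99.7546°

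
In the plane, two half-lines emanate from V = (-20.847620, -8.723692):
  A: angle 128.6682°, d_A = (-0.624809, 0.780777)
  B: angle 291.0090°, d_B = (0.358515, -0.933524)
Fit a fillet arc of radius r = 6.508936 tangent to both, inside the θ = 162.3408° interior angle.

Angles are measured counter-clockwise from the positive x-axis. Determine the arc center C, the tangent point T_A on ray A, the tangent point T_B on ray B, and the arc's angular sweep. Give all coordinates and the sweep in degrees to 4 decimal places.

center=(-26.5614,-12.0011) T_A=(-21.4794,-7.9343) T_B=(-20.4851,-9.6676) sweep=17.6592

bisector direction at 209.8386° = (-0.867430,-0.497558)
center distance |VC| = r/sin(θ/2) = 6.508936/sin(81.1704°) = 6.586997
C = V + |VC|·bis = (-26.5614,-12.0011)
T_A = V + ((C−V)·d_A)·d_A = V + 1.0111·d_A = (-21.4794,-7.9343)
T_B = V + ((C−V)·d_B)·d_B = V + 1.0111·d_B = (-20.4851,-9.6676)
sweep = 180° − θ = 17.6592°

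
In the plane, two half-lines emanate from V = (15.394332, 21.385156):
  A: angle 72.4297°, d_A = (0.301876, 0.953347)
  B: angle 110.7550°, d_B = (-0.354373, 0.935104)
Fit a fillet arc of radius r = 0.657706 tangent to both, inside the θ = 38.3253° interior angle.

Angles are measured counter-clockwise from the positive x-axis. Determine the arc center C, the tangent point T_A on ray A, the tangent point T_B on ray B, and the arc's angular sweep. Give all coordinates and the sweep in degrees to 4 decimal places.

bisector direction at 91.5923° = (-0.027788,0.999614)
center distance |VC| = r/sin(θ/2) = 0.657706/sin(19.1626°) = 2.003668
C = V + |VC|·bis = (15.3387,23.3881)
T_A = V + ((C−V)·d_A)·d_A = V + 1.8926·d_A = (15.9657,23.1895)
T_B = V + ((C−V)·d_B)·d_B = V + 1.8926·d_B = (14.7236,23.1550)
sweep = 180° − θ = 141.6747°

center=(15.3387,23.3881) T_A=(15.9657,23.1895) T_B=(14.7236,23.1550) sweep=141.6747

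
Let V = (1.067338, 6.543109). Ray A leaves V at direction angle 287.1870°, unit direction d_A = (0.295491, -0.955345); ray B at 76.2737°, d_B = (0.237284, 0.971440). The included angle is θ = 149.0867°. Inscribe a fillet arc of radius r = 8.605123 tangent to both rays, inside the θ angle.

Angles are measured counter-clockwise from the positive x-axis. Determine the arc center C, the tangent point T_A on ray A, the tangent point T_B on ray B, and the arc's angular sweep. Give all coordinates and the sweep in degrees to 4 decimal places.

bisector direction at 1.7303° = (0.999544,0.030196)
center distance |VC| = r/sin(θ/2) = 8.605123/sin(74.5434°) = 8.928029
C = V + |VC|·bis = (9.9913,6.8127)
T_A = V + ((C−V)·d_A)·d_A = V + 2.3794·d_A = (1.7704,4.2700)
T_B = V + ((C−V)·d_B)·d_B = V + 2.3794·d_B = (1.6319,8.8546)
sweep = 180° − θ = 30.9133°

center=(9.9913,6.8127) T_A=(1.7704,4.2700) T_B=(1.6319,8.8546) sweep=30.9133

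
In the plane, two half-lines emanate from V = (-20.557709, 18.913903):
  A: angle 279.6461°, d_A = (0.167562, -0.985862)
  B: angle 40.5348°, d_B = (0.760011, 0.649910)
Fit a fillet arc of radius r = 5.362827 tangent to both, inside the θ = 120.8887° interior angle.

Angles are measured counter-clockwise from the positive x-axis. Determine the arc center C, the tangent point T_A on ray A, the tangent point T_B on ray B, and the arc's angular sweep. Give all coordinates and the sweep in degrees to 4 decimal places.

bisector direction at 340.0905° = (0.940231,-0.340536)
center distance |VC| = r/sin(θ/2) = 5.362827/sin(60.4444°) = 6.165041
C = V + |VC|·bis = (-14.7611,16.8145)
T_A = V + ((C−V)·d_A)·d_A = V + 3.0410·d_A = (-20.0481,15.9159)
T_B = V + ((C−V)·d_B)·d_B = V + 3.0410·d_B = (-18.2465,20.8903)
sweep = 180° − θ = 59.1113°

center=(-14.7611,16.8145) T_A=(-20.0481,15.9159) T_B=(-18.2465,20.8903) sweep=59.1113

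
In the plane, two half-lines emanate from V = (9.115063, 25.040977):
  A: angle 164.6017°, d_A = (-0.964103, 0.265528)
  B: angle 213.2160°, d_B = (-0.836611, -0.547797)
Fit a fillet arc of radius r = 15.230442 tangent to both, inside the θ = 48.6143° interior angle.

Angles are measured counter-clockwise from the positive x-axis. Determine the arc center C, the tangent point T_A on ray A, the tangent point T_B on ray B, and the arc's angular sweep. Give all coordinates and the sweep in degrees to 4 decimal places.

center=(-27.4391,19.3110) T_A=(-23.3950,33.9947) T_B=(-19.0959,6.5690) sweep=131.3857

bisector direction at 188.9088° = (-0.987936,-0.154863)
center distance |VC| = r/sin(θ/2) = 15.230442/sin(24.3072°) = 37.000492
C = V + |VC|·bis = (-27.4391,19.3110)
T_A = V + ((C−V)·d_A)·d_A = V + 33.7205·d_A = (-23.3950,33.9947)
T_B = V + ((C−V)·d_B)·d_B = V + 33.7205·d_B = (-19.0959,6.5690)
sweep = 180° − θ = 131.3857°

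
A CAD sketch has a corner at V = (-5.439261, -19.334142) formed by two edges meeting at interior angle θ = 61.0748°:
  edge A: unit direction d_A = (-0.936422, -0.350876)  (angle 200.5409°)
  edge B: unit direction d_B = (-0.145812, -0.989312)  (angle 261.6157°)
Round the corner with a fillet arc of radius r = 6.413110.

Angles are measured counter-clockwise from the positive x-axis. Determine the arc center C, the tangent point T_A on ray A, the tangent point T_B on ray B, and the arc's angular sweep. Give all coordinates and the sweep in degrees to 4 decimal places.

center=(-13.3690,-29.1539) T_A=(-15.6192,-23.1485) T_B=(-7.0244,-30.0890) sweep=118.9252

bisector direction at 231.0783° = (-0.628258,-0.778005)
center distance |VC| = r/sin(θ/2) = 6.413110/sin(30.5374°) = 12.621731
C = V + |VC|·bis = (-13.3690,-29.1539)
T_A = V + ((C−V)·d_A)·d_A = V + 10.8711·d_A = (-15.6192,-23.1485)
T_B = V + ((C−V)·d_B)·d_B = V + 10.8711·d_B = (-7.0244,-30.0890)
sweep = 180° − θ = 118.9252°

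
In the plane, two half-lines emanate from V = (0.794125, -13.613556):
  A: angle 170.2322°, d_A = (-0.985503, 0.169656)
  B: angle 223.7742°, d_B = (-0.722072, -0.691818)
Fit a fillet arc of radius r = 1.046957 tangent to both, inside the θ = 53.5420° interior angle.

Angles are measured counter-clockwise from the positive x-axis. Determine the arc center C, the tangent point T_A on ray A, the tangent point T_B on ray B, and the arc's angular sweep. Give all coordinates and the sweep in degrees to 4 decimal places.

center=(-1.4286,-14.2933) T_A=(-1.2510,-13.2615) T_B=(-0.7043,-15.0492) sweep=126.4580

bisector direction at 197.0032° = (-0.956288,-0.292425)
center distance |VC| = r/sin(θ/2) = 1.046957/sin(26.7710°) = 2.324372
C = V + |VC|·bis = (-1.4286,-14.2933)
T_A = V + ((C−V)·d_A)·d_A = V + 2.0752·d_A = (-1.2510,-13.2615)
T_B = V + ((C−V)·d_B)·d_B = V + 2.0752·d_B = (-0.7043,-15.0492)
sweep = 180° − θ = 126.4580°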